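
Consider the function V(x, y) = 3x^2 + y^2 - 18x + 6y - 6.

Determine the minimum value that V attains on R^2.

-42

V(x,y) separates as P(x) + Q(y) − 6, so its minimum is min P + min Q − 6.
P'(x) = 6x - 18 vanishes at x ∈ {3}; Q'(y) = 2y + 6 vanishes at y ∈ {-3}.
Local minima of P (where P''>0): P(3)=-27. Local minima of Q: Q(-3)=-9.
So the global minimum of V is P(3) + Q(-3) − 6 = -27 − 9 − 6 = -42, attained at (3, -3).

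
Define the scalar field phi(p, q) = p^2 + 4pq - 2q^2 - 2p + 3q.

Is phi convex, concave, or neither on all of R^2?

neither

phi is quadratic, so its Hessian is the constant matrix H = [[2, 4], [4, -4]].
det(H) = -24, tr(H) = -2.
det(H) < 0, so H is indefinite: neither convex nor concave.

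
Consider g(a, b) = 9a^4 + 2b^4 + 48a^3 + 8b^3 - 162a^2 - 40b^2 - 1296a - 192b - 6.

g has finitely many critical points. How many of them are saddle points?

4

g separates as a function of a plus a function of b, so ∇g=0 decouples.
∂g/∂a = 36(a - 3)(a + 3)(a + 4) = 0 at a ∈ {-4, -3, 3}; ∂g/∂b = 8(b - 3)(b + 2)(b + 4) = 0 at b ∈ {-4, -2, 3}.
The Hessian is diagonal: diag(g_aa, g_bb). Second derivatives: g_aa(-4)=252, g_aa(-3)=-216, g_aa(3)=1512; g_bb(-4)=112, g_bb(-2)=-80, g_bb(3)=280.
Saddle points occur where the two diagonal entries have opposite signs: (-4, -2), (-3, -4), (-3, 3), (3, -2). Count: 4.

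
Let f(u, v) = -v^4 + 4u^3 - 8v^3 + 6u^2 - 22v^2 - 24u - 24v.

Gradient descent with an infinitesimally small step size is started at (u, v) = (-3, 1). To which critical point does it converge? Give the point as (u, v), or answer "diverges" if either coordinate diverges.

diverges

f is separable, so gradient descent decouples: u follows -∂f/∂u, v follows -∂f/∂v.
∂f/∂u = 12(u - 1)(u + 2); at u=-3 this is 48, so u decreases.
∂f/∂v = -4(v + 1)(v + 2)(v + 3); at v=1 this is -96, so v increases.
The u-coordinate has no critical point in that direction and runs off to infinity.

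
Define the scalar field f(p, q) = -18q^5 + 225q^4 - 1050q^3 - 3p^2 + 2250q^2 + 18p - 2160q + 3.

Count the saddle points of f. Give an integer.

f separates as a function of p plus a function of q, so ∇f=0 decouples.
∂f/∂p = -6(p - 3) = 0 at p ∈ {3}; ∂f/∂q = -90(q - 4)(q - 3)(q - 2)(q - 1) = 0 at q ∈ {1, 2, 3, 4}.
The Hessian is diagonal: diag(f_pp, f_qq). Second derivatives: f_pp(3)=-6; f_qq(1)=540, f_qq(2)=-180, f_qq(3)=180, f_qq(4)=-540.
Saddle points occur where the two diagonal entries have opposite signs: (3, 1), (3, 3). Count: 2.

2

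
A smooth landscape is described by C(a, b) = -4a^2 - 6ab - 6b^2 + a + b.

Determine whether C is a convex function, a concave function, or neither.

C is quadratic, so its Hessian is the constant matrix H = [[-8, -6], [-6, -12]].
det(H) = 60, tr(H) = -20.
det(H) > 0 and tr(H) < 0, so H is negative definite everywhere: concave.

concave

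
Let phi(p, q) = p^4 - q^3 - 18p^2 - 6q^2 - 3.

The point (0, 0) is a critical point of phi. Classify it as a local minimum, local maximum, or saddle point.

The mixed partial ∂²phi/∂p∂q is 0, so the Hessian at any point is diag(phi_pp, phi_qq) = diag(12(p^2 - 3), -6(q + 2)).
At (0, 0): H = diag(-36, -12).
Both eigenvalues are negative, so H is negative definite: a local maximum.

local maximum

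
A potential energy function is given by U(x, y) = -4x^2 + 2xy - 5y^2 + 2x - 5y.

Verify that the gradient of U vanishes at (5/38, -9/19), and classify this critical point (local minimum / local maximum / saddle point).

∇U = (-8x + 2y + 2, 2x - 10y - 5); substituting (5/38, -9/19) gives ∇U = (0, 0), so (5/38, -9/19) is indeed a critical point.
The Hessian of U is constant: H = [[-8, 2], [2, -10]].
det(H) = (-8)·(-10) − 2² = 76.
det(H) > 0 and tr(H) = -18 < 0, so H is negative definite and the point is a local maximum.

local maximum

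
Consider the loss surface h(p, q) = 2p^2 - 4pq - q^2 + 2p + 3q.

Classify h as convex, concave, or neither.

neither

h is quadratic, so its Hessian is the constant matrix H = [[4, -4], [-4, -2]].
det(H) = -24, tr(H) = 2.
det(H) < 0, so H is indefinite: neither convex nor concave.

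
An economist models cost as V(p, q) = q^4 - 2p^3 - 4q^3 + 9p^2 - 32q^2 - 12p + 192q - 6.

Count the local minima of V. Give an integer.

V separates as a function of p plus a function of q, so ∇V=0 decouples.
∂V/∂p = -6(p - 2)(p - 1) = 0 at p ∈ {1, 2}; ∂V/∂q = 4(q - 4)(q - 3)(q + 4) = 0 at q ∈ {-4, 3, 4}.
The Hessian is diagonal: diag(V_pp, V_qq). Second derivatives: V_pp(1)=6, V_pp(2)=-6; V_qq(-4)=224, V_qq(3)=-28, V_qq(4)=32.
Local minima occur where both diagonal entries positive: (1, -4), (1, 4). Count: 2.

2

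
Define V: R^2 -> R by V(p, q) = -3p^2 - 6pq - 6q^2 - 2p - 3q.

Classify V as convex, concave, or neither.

V is quadratic, so its Hessian is the constant matrix H = [[-6, -6], [-6, -12]].
det(H) = 36, tr(H) = -18.
det(H) > 0 and tr(H) < 0, so H is negative definite everywhere: concave.

concave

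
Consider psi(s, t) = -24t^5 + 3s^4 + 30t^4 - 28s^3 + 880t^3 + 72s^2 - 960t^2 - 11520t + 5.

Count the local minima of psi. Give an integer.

psi separates as a function of s plus a function of t, so ∇psi=0 decouples.
∂psi/∂s = 12s(s - 4)(s - 3) = 0 at s ∈ {0, 3, 4}; ∂psi/∂t = -120(t - 4)(t - 3)(t + 2)(t + 4) = 0 at t ∈ {-4, -2, 3, 4}.
The Hessian is diagonal: diag(psi_ss, psi_tt). Second derivatives: psi_ss(0)=144, psi_ss(3)=-36, psi_ss(4)=48; psi_tt(-4)=13440, psi_tt(-2)=-7200, psi_tt(3)=4200, psi_tt(4)=-5760.
Local minima occur where both diagonal entries positive: (0, -4), (0, 3), (4, -4), (4, 3). Count: 4.

4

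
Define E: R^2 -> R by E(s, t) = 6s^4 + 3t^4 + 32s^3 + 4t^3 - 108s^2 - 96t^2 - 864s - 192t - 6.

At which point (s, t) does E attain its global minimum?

(3, 4)

E(s,t) separates as P(s) + Q(t) − 6, so its minimum is min P + min Q − 6.
P'(s) = 24(s - 3)(s + 3)(s + 4) vanishes at s ∈ {-4, -3, 3}; Q'(t) = 12(t - 4)(t + 1)(t + 4) vanishes at t ∈ {-4, -1, 4}.
Local minima of P (where P''>0): P(-4)=1216, P(3)=-2214. Local minima of Q: Q(-4)=-256, Q(4)=-1280.
So the global minimum of E is P(3) + Q(4) − 6 = -2214 − 1280 − 6 = -3500, attained at (3, 4).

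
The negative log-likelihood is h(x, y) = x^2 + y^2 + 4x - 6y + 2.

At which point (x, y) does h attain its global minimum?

(-2, 3)

h(x,y) separates as P(x) + Q(y) + 2, so its minimum is min P + min Q + 2.
P'(x) = 2x + 4 vanishes at x ∈ {-2}; Q'(y) = 2y - 6 vanishes at y ∈ {3}.
Local minima of P (where P''>0): P(-2)=-4. Local minima of Q: Q(3)=-9.
So the global minimum of h is P(-2) + Q(3) + 2 = -4 − 9 + 2 = -11, attained at (-2, 3).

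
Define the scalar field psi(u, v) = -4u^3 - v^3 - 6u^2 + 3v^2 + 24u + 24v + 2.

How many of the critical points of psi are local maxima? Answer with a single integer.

1

psi separates as a function of u plus a function of v, so ∇psi=0 decouples.
∂psi/∂u = -12(u - 1)(u + 2) = 0 at u ∈ {-2, 1}; ∂psi/∂v = -3(v - 4)(v + 2) = 0 at v ∈ {-2, 4}.
The Hessian is diagonal: diag(psi_uu, psi_vv). Second derivatives: psi_uu(-2)=36, psi_uu(1)=-36; psi_vv(-2)=18, psi_vv(4)=-18.
Local maxima occur where both diagonal entries negative: (1, 4). Count: 1.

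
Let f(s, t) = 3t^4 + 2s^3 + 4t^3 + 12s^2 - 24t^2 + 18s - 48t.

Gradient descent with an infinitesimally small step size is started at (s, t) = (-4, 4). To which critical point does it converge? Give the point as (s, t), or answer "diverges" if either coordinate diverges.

diverges

f is separable, so gradient descent decouples: s follows -∂f/∂s, t follows -∂f/∂t.
∂f/∂s = 6(s + 1)(s + 3); at s=-4 this is 18, so s decreases.
∂f/∂t = 12(t - 2)(t + 1)(t + 2); at t=4 this is 720, so t decreases.
The s-coordinate has no critical point in that direction and runs off to infinity.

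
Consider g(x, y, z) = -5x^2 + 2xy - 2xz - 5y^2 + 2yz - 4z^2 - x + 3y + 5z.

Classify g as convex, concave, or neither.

concave

g is quadratic, so its Hessian is the constant matrix H = [[-10, 2, -2], [2, -10, 2], [-2, 2, -8]].
Leading principal minors: -10, 96, -704.
Signs alternate −, +, − ⇒ H ≺ 0 ⇒ concave.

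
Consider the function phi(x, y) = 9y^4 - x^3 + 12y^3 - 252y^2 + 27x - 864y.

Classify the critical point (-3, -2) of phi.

The mixed partial ∂²phi/∂x∂y is 0, so the Hessian at any point is diag(phi_xx, phi_yy) = diag(-6x, 36(3y^2 + 2y - 14)).
At (-3, -2): H = diag(18, -216).
The eigenvalues have opposite signs, so H is indefinite: a saddle point.

saddle point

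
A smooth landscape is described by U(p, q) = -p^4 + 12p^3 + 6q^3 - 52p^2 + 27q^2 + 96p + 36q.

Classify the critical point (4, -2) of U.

local maximum

The mixed partial ∂²U/∂p∂q is 0, so the Hessian at any point is diag(U_pp, U_qq) = diag(4(-3p^2 + 18p - 26), 18(2q + 3)).
At (4, -2): H = diag(-8, -18).
Both eigenvalues are negative, so H is negative definite: a local maximum.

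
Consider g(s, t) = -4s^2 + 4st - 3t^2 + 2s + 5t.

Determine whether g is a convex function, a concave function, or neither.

g is quadratic, so its Hessian is the constant matrix H = [[-8, 4], [4, -6]].
det(H) = 32, tr(H) = -14.
det(H) > 0 and tr(H) < 0, so H is negative definite everywhere: concave.

concave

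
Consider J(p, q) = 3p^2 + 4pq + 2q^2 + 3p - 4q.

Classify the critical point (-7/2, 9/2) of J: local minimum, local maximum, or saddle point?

The Hessian of J is constant: H = [[6, 4], [4, 4]].
det(H) = 6·4 − 4² = 8.
det(H) > 0 and tr(H) = 10 > 0, so H is positive definite and the point is a local minimum.

local minimum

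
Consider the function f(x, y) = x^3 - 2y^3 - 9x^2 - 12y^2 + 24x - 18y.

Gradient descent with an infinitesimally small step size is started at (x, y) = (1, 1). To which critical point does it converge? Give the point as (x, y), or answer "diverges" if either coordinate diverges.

diverges

f is separable, so gradient descent decouples: x follows -∂f/∂x, y follows -∂f/∂y.
∂f/∂x = 3(x - 4)(x - 2); at x=1 this is 9, so x decreases.
∂f/∂y = -6(y + 1)(y + 3); at y=1 this is -48, so y increases.
The x-coordinate has no critical point in that direction and runs off to infinity.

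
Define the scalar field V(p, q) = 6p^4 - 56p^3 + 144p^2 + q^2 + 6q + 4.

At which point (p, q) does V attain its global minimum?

(0, -3)

V(p,q) separates as A(p) + B(q) + 4, so its minimum is min A + min B + 4.
A'(p) = 24p(p - 4)(p - 3) vanishes at p ∈ {0, 3, 4}; B'(q) = 2q + 6 vanishes at q ∈ {-3}.
Local minima of A (where A''>0): A(0)=0, A(4)=256. Local minima of B: B(-3)=-9.
So the global minimum of V is A(0) + B(-3) + 4 = 0 − 9 + 4 = -5, attained at (0, -3).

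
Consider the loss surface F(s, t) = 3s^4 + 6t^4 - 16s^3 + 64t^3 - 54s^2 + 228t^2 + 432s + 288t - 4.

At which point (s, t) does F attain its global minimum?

(-3, -1)

F(s,t) separates as P(s) + Q(t) − 4, so its minimum is min P + min Q − 4.
P'(s) = 12(s - 4)(s - 3)(s + 3) vanishes at s ∈ {-3, 3, 4}; Q'(t) = 24(t + 1)(t + 3)(t + 4) vanishes at t ∈ {-4, -3, -1}.
Local minima of P (where P''>0): P(-3)=-1107, P(4)=608. Local minima of Q: Q(-4)=-64, Q(-1)=-118.
So the global minimum of F is P(-3) + Q(-1) − 4 = -1107 − 118 − 4 = -1229, attained at (-3, -1).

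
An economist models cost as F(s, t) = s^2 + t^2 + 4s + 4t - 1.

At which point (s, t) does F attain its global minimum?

F(s,t) separates as P(s) + Q(t) − 1, so its minimum is min P + min Q − 1.
P'(s) = 2s + 4 vanishes at s ∈ {-2}; Q'(t) = 2(t + 2) vanishes at t ∈ {-2}.
Local minima of P (where P''>0): P(-2)=-4. Local minima of Q: Q(-2)=-4.
So the global minimum of F is P(-2) + Q(-2) − 1 = -4 − 4 − 1 = -9, attained at (-2, -2).

(-2, -2)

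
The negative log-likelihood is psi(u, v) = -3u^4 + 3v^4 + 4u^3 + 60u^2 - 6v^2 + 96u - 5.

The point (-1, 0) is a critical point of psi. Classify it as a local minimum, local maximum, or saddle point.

saddle point

The mixed partial ∂²psi/∂u∂v is 0, so the Hessian at any point is diag(psi_uu, psi_vv) = diag(12(-3u^2 + 2u + 10), 12(3v^2 - 1)).
At (-1, 0): H = diag(60, -12).
The eigenvalues have opposite signs, so H is indefinite: a saddle point.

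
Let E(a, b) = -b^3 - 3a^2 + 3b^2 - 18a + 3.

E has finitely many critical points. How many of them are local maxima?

E separates as a function of a plus a function of b, so ∇E=0 decouples.
∂E/∂a = -6(a + 3) = 0 at a ∈ {-3}; ∂E/∂b = -3b(b - 2) = 0 at b ∈ {0, 2}.
The Hessian is diagonal: diag(E_aa, E_bb). Second derivatives: E_aa(-3)=-6; E_bb(0)=6, E_bb(2)=-6.
Local maxima occur where both diagonal entries negative: (-3, 2). Count: 1.

1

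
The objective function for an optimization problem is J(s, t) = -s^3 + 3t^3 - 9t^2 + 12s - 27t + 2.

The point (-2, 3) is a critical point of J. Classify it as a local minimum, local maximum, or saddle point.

The mixed partial ∂²J/∂s∂t is 0, so the Hessian at any point is diag(J_ss, J_tt) = diag(-6s, 18(t - 1)).
At (-2, 3): H = diag(12, 36).
Both eigenvalues are positive, so H is positive definite: a local minimum.

local minimum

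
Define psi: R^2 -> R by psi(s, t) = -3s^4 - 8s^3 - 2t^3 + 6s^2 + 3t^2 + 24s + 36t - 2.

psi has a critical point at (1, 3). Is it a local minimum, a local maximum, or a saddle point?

The mixed partial ∂²psi/∂s∂t is 0, so the Hessian at any point is diag(psi_ss, psi_tt) = diag(12(-3s^2 - 4s + 1), 6(-2t + 1)).
At (1, 3): H = diag(-72, -30).
Both eigenvalues are negative, so H is negative definite: a local maximum.

local maximum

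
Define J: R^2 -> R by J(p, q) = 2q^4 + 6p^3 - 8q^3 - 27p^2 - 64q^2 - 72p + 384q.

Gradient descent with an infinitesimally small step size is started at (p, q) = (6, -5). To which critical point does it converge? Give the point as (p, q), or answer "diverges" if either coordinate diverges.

(4, -4)

J is separable, so gradient descent decouples: p follows -∂J/∂p, q follows -∂J/∂q.
∂J/∂p = 18(p - 4)(p + 1); at p=6 this is 252, so p decreases.
∂J/∂q = 8(q - 4)(q - 3)(q + 4); at q=-5 this is -576, so q increases.
p converges to its nearest critical value 4 (a local min of the p-part); q converges to -4. The iterate converges to (4, -4).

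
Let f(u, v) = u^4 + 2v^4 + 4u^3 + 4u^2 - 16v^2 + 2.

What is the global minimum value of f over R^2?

f(u,v) separates as P(u) + Q(v) + 2, so its minimum is min P + min Q + 2.
P'(u) = 4u(u + 1)(u + 2) vanishes at u ∈ {-2, -1, 0}; Q'(v) = 8v(v - 2)(v + 2) vanishes at v ∈ {-2, 0, 2}.
Local minima of P (where P''>0): P(-2)=0, P(0)=0. Local minima of Q: Q(-2)=-32, Q(2)=-32.
So the global minimum of f is P(-2) + Q(-2) + 2 = 0 − 32 + 2 = -30, attained at (-2, -2).

-30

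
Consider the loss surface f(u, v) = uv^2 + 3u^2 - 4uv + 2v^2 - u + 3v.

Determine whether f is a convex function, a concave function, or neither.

neither

The term uv^2 is cubic, so the Hessian is not constant.
∂²f/∂v² = 2u + 4, which takes both signs as u varies (negative for sufficiently negative u). A diagonal entry of the Hessian changing sign means the Hessian is neither positive- nor negative-semidefinite on all of R^2.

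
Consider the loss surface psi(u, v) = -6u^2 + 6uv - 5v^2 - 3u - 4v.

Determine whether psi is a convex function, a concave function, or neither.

concave

psi is quadratic, so its Hessian is the constant matrix H = [[-12, 6], [6, -10]].
det(H) = 84, tr(H) = -22.
det(H) > 0 and tr(H) < 0, so H is negative definite everywhere: concave.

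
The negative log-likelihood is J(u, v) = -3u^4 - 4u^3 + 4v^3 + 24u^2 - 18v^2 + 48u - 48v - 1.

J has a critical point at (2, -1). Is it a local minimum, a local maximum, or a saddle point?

The mixed partial ∂²J/∂u∂v is 0, so the Hessian at any point is diag(J_uu, J_vv) = diag(12(-3u^2 - 2u + 4), 12(2v - 3)).
At (2, -1): H = diag(-144, -60).
Both eigenvalues are negative, so H is negative definite: a local maximum.

local maximum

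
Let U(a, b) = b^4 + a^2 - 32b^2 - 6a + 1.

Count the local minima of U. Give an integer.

2

U separates as a function of a plus a function of b, so ∇U=0 decouples.
∂U/∂a = 2(a - 3) = 0 at a ∈ {3}; ∂U/∂b = 4b(b - 4)(b + 4) = 0 at b ∈ {-4, 0, 4}.
The Hessian is diagonal: diag(U_aa, U_bb). Second derivatives: U_aa(3)=2; U_bb(-4)=128, U_bb(0)=-64, U_bb(4)=128.
Local minima occur where both diagonal entries positive: (3, -4), (3, 4). Count: 2.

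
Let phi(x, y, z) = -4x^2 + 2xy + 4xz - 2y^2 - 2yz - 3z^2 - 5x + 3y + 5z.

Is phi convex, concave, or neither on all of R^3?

concave

phi is quadratic, so its Hessian is the constant matrix H = [[-8, 2, 4], [2, -4, -2], [4, -2, -6]].
Leading principal minors: -8, 28, -104.
Signs alternate −, +, − ⇒ H ≺ 0 ⇒ concave.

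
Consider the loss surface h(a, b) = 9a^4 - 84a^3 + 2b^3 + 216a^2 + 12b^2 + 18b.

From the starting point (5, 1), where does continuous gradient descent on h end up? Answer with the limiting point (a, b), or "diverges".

(4, -1)

h is separable, so gradient descent decouples: a follows -∂h/∂a, b follows -∂h/∂b.
∂h/∂a = 36a(a - 4)(a - 3); at a=5 this is 360, so a decreases.
∂h/∂b = 6(b + 1)(b + 3); at b=1 this is 48, so b decreases.
a converges to its nearest critical value 4 (a local min of the a-part); b converges to -1. The iterate converges to (4, -1).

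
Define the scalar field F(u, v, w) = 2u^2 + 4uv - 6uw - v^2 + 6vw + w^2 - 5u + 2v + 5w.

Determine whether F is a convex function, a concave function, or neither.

neither

F is quadratic, so its Hessian is the constant matrix H = [[4, 4, -6], [4, -2, 6], [-6, 6, 2]].
Leading principal minors: 4, -24, -408.
Neither pattern holds ⇒ H is indefinite ⇒ neither convex nor concave.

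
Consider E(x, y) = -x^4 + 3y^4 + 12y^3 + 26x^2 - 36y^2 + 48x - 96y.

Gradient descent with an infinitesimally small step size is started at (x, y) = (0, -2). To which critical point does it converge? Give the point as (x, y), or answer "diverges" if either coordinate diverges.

E is separable, so gradient descent decouples: x follows -∂E/∂x, y follows -∂E/∂y.
∂E/∂x = -4(x - 4)(x + 1)(x + 3); at x=0 this is 48, so x decreases.
∂E/∂y = 12(y - 2)(y + 1)(y + 4); at y=-2 this is 96, so y decreases.
x converges to its nearest critical value -1 (a local min of the x-part); y converges to -4. The iterate converges to (-1, -4).

(-1, -4)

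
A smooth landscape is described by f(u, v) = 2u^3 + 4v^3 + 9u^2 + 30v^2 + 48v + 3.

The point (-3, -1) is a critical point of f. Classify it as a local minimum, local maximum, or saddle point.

The mixed partial ∂²f/∂u∂v is 0, so the Hessian at any point is diag(f_uu, f_vv) = diag(6(2u + 3), 12(2v + 5)).
At (-3, -1): H = diag(-18, 36).
The eigenvalues have opposite signs, so H is indefinite: a saddle point.

saddle point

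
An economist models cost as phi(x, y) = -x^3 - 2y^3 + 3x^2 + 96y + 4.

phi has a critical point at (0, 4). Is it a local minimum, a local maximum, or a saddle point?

The mixed partial ∂²phi/∂x∂y is 0, so the Hessian at any point is diag(phi_xx, phi_yy) = diag(6(-x + 1), -12y).
At (0, 4): H = diag(6, -48).
The eigenvalues have opposite signs, so H is indefinite: a saddle point.

saddle point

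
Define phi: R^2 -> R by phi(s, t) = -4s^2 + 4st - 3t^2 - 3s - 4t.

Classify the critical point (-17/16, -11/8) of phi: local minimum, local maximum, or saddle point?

local maximum

The Hessian of phi is constant: H = [[-8, 4], [4, -6]].
det(H) = (-8)·(-6) − 4² = 32.
det(H) > 0 and tr(H) = -14 < 0, so H is negative definite and the point is a local maximum.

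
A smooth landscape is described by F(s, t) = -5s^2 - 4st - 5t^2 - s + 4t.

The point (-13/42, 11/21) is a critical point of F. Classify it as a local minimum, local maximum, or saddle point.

The Hessian of F is constant: H = [[-10, -4], [-4, -10]].
det(H) = (-10)·(-10) − (-4)² = 84.
det(H) > 0 and tr(H) = -20 < 0, so H is negative definite and the point is a local maximum.

local maximum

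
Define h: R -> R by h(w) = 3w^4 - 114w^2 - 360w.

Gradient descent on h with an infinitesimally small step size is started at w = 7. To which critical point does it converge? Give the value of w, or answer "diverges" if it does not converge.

5

h'(w) = 12(w - 5)(w + 2)(w + 3), so h'(7) = 2160.
Gradient descent moves in the -h' direction, i.e. w is decreasing.
The nearest critical point in that direction is w = 5, where h'' = 672 > 0 (a local minimum). The iterate converges there.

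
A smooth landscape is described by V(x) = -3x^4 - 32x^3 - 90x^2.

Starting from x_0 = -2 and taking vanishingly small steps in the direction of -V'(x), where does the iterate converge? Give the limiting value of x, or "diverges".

-3

V'(x) = -12x(x + 3)(x + 5), so V'(-2) = 72.
Gradient descent moves in the -V' direction, i.e. x is decreasing.
The nearest critical point in that direction is x = -3, where V'' = 72 > 0 (a local minimum). The iterate converges there.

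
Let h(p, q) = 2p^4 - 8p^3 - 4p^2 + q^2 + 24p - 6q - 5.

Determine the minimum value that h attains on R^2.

h(p,q) separates as A(p) + B(q) − 5, so its minimum is min A + min B − 5.
A'(p) = 8(p - 3)(p - 1)(p + 1) vanishes at p ∈ {-1, 1, 3}; B'(q) = 2q - 6 vanishes at q ∈ {3}.
Local minima of A (where A''>0): A(-1)=-18, A(3)=-18. Local minima of B: B(3)=-9.
So the global minimum of h is A(-1) + B(3) − 5 = -18 − 9 − 5 = -32, attained at (-1, 3).

-32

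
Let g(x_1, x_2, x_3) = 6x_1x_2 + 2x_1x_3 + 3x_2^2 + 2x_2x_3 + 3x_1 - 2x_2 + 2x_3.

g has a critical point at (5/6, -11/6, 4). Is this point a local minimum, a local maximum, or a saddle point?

The Hessian is constant: H = [[0, 6, 2], [6, 6, 2], [2, 2, 0]].
Leading principal minors: Δ₁ = 0, Δ₂ = -36, Δ₃ = 24.
The minors fit neither the all-positive nor the alternating-sign pattern, so H is indefinite: a saddle point.

saddle point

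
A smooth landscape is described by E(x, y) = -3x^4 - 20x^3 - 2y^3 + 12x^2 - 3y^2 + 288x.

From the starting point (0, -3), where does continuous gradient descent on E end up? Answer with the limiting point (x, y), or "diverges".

(-3, -1)

E is separable, so gradient descent decouples: x follows -∂E/∂x, y follows -∂E/∂y.
∂E/∂x = -12(x - 2)(x + 3)(x + 4); at x=0 this is 288, so x decreases.
∂E/∂y = -6y(y + 1); at y=-3 this is -36, so y increases.
x converges to its nearest critical value -3 (a local min of the x-part); y converges to -1. The iterate converges to (-3, -1).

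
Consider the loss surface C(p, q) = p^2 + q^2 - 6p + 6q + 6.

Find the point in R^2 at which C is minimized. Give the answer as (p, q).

C(p,q) separates as A(p) + B(q) + 6, so its minimum is min A + min B + 6.
A'(p) = 2p - 6 vanishes at p ∈ {3}; B'(q) = 2q + 6 vanishes at q ∈ {-3}.
Local minima of A (where A''>0): A(3)=-9. Local minima of B: B(-3)=-9.
So the global minimum of C is A(3) + B(-3) + 6 = -9 − 9 + 6 = -12, attained at (3, -3).

(3, -3)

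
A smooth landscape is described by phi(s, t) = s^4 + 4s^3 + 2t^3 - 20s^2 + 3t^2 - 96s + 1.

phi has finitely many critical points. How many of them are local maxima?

1

phi separates as a function of s plus a function of t, so ∇phi=0 decouples.
∂phi/∂s = 4(s - 3)(s + 2)(s + 4) = 0 at s ∈ {-4, -2, 3}; ∂phi/∂t = 6t(t + 1) = 0 at t ∈ {-1, 0}.
The Hessian is diagonal: diag(phi_ss, phi_tt). Second derivatives: phi_ss(-4)=56, phi_ss(-2)=-40, phi_ss(3)=140; phi_tt(-1)=-6, phi_tt(0)=6.
Local maxima occur where both diagonal entries negative: (-2, -1). Count: 1.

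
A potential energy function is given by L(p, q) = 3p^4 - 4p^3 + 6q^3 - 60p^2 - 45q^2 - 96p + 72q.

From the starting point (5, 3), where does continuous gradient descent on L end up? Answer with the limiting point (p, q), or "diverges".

L is separable, so gradient descent decouples: p follows -∂L/∂p, q follows -∂L/∂q.
∂L/∂p = 12(p - 4)(p + 1)(p + 2); at p=5 this is 504, so p decreases.
∂L/∂q = 18(q - 4)(q - 1); at q=3 this is -36, so q increases.
p converges to its nearest critical value 4 (a local min of the p-part); q converges to 4. The iterate converges to (4, 4).

(4, 4)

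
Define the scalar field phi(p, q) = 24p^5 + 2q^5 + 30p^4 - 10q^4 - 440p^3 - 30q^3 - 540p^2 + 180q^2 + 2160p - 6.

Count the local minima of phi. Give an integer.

4

phi separates as a function of p plus a function of q, so ∇phi=0 decouples.
∂phi/∂p = 120(p - 3)(p - 1)(p + 2)(p + 3) = 0 at p ∈ {-3, -2, 1, 3}; ∂phi/∂q = 10q(q - 4)(q - 3)(q + 3) = 0 at q ∈ {-3, 0, 3, 4}.
The Hessian is diagonal: diag(phi_pp, phi_qq). Second derivatives: phi_pp(-3)=-2880, phi_pp(-2)=1800, phi_pp(1)=-2880, phi_pp(3)=7200; phi_qq(-3)=-1260, phi_qq(0)=360, phi_qq(3)=-180, phi_qq(4)=280.
Local minima occur where both diagonal entries positive: (-2, 0), (-2, 4), (3, 0), (3, 4). Count: 4.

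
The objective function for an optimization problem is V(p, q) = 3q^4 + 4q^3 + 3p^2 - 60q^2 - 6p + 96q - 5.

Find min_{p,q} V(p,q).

-840

V(p,q) separates as A(p) + B(q) − 5, so its minimum is min A + min B − 5.
A'(p) = 6p - 6 vanishes at p ∈ {1}; B'(q) = 12(q - 2)(q - 1)(q + 4) vanishes at q ∈ {-4, 1, 2}.
Local minima of A (where A''>0): A(1)=-3. Local minima of B: B(-4)=-832, B(2)=32.
So the global minimum of V is A(1) + B(-4) − 5 = -3 − 832 − 5 = -840, attained at (1, -4).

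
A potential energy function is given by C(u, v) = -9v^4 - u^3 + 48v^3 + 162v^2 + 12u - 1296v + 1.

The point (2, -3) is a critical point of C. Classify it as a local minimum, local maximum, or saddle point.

The mixed partial ∂²C/∂u∂v is 0, so the Hessian at any point is diag(C_uu, C_vv) = diag(-6u, 36(-3v^2 + 8v + 9)).
At (2, -3): H = diag(-12, -1512).
Both eigenvalues are negative, so H is negative definite: a local maximum.

local maximum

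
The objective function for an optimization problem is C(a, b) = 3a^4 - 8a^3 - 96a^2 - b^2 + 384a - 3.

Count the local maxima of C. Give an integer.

C separates as a function of a plus a function of b, so ∇C=0 decouples.
∂C/∂a = 12(a - 4)(a - 2)(a + 4) = 0 at a ∈ {-4, 2, 4}; ∂C/∂b = -2b = 0 at b ∈ {0}.
The Hessian is diagonal: diag(C_aa, C_bb). Second derivatives: C_aa(-4)=576, C_aa(2)=-144, C_aa(4)=192; C_bb(0)=-2.
Local maxima occur where both diagonal entries negative: (2, 0). Count: 1.

1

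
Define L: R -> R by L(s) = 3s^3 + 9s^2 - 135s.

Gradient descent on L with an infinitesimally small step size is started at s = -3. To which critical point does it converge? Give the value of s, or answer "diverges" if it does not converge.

L'(s) = 9(s - 3)(s + 5), so L'(-3) = -108.
Gradient descent moves in the -L' direction, i.e. s is increasing.
The nearest critical point in that direction is s = 3, where L'' = 72 > 0 (a local minimum). The iterate converges there.

3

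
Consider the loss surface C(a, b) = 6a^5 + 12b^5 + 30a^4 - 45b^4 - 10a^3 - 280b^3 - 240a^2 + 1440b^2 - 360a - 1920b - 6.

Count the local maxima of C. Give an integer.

C separates as a function of a plus a function of b, so ∇C=0 decouples.
∂C/∂a = 30(a - 2)(a + 1)(a + 2)(a + 3) = 0 at a ∈ {-3, -2, -1, 2}; ∂C/∂b = 60(b - 4)(b - 2)(b - 1)(b + 4) = 0 at b ∈ {-4, 1, 2, 4}.
The Hessian is diagonal: diag(C_aa, C_bb). Second derivatives: C_aa(-3)=-300, C_aa(-2)=120, C_aa(-1)=-180, C_aa(2)=1800; C_bb(-4)=-14400, C_bb(1)=900, C_bb(2)=-720, C_bb(4)=2880.
Local maxima occur where both diagonal entries negative: (-3, -4), (-3, 2), (-1, -4), (-1, 2). Count: 4.

4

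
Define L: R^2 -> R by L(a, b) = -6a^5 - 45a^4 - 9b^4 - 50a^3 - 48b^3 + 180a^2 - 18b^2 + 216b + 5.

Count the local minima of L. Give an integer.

2

L separates as a function of a plus a function of b, so ∇L=0 decouples.
∂L/∂a = -30a(a - 1)(a + 3)(a + 4) = 0 at a ∈ {-4, -3, 0, 1}; ∂L/∂b = -36(b - 1)(b + 2)(b + 3) = 0 at b ∈ {-3, -2, 1}.
The Hessian is diagonal: diag(L_aa, L_bb). Second derivatives: L_aa(-4)=600, L_aa(-3)=-360, L_aa(0)=360, L_aa(1)=-600; L_bb(-3)=-144, L_bb(-2)=108, L_bb(1)=-432.
Local minima occur where both diagonal entries positive: (-4, -2), (0, -2). Count: 2.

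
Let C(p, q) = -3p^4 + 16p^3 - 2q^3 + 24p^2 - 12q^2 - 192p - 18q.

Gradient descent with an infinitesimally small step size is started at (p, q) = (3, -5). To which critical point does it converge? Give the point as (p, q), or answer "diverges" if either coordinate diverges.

C is separable, so gradient descent decouples: p follows -∂C/∂p, q follows -∂C/∂q.
∂C/∂p = -12(p - 4)(p - 2)(p + 2); at p=3 this is 60, so p decreases.
∂C/∂q = -6(q + 1)(q + 3); at q=-5 this is -48, so q increases.
p converges to its nearest critical value 2 (a local min of the p-part); q converges to -3. The iterate converges to (2, -3).

(2, -3)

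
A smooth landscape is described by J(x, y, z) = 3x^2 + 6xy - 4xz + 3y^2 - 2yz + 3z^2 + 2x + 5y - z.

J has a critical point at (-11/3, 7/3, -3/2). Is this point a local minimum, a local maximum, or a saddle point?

The Hessian is constant: H = [[6, 6, -4], [6, 6, -2], [-4, -2, 6]].
Leading principal minors: Δ₁ = 6, Δ₂ = 0, Δ₃ = -24.
The minors fit neither the all-positive nor the alternating-sign pattern, so H is indefinite: a saddle point.

saddle point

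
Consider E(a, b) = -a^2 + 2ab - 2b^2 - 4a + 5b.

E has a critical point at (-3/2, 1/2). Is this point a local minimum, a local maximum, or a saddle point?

local maximum

The Hessian of E is constant: H = [[-2, 2], [2, -4]].
det(H) = (-2)·(-4) − 2² = 4.
det(H) > 0 and tr(H) = -6 < 0, so H is negative definite and the point is a local maximum.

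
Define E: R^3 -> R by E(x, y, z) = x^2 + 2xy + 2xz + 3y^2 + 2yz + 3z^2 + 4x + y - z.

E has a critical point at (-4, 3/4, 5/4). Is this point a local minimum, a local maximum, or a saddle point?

local minimum

The Hessian is constant: H = [[2, 2, 2], [2, 6, 2], [2, 2, 6]].
Leading principal minors: Δ₁ = 2, Δ₂ = 8, Δ₃ = 32.
All leading minors are positive, so H is positive definite: a local minimum.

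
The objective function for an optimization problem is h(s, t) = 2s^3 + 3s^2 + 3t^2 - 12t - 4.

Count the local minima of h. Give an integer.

1

h separates as a function of s plus a function of t, so ∇h=0 decouples.
∂h/∂s = 6s(s + 1) = 0 at s ∈ {-1, 0}; ∂h/∂t = 6(t - 2) = 0 at t ∈ {2}.
The Hessian is diagonal: diag(h_ss, h_tt). Second derivatives: h_ss(-1)=-6, h_ss(0)=6; h_tt(2)=6.
Local minima occur where both diagonal entries positive: (0, 2). Count: 1.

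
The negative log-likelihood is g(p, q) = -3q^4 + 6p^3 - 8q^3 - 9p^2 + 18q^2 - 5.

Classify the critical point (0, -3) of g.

The mixed partial ∂²g/∂p∂q is 0, so the Hessian at any point is diag(g_pp, g_qq) = diag(18(2p - 1), 12(-3q^2 - 4q + 3)).
At (0, -3): H = diag(-18, -144).
Both eigenvalues are negative, so H is negative definite: a local maximum.

local maximum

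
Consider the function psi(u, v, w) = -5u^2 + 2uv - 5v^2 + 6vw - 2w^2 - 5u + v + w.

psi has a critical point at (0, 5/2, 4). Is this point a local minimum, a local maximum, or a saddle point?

local maximum

The Hessian is constant: H = [[-10, 2, 0], [2, -10, 6], [0, 6, -4]].
Leading principal minors: Δ₁ = -10, Δ₂ = 96, Δ₃ = -24.
The minors alternate sign starting negative (−, +, −), so H is negative definite: a local maximum.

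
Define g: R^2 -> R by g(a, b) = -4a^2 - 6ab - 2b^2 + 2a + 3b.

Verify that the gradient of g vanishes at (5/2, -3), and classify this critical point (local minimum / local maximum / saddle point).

saddle point

∇g = (-8a - 6b + 2, -6a - 4b + 3); substituting (5/2, -3) gives ∇g = (0, 0), so (5/2, -3) is indeed a critical point.
The Hessian of g is constant: H = [[-8, -6], [-6, -4]].
det(H) = (-8)·(-4) − (-6)² = -4.
Since det(H) < 0, H is indefinite and the critical point is a saddle point.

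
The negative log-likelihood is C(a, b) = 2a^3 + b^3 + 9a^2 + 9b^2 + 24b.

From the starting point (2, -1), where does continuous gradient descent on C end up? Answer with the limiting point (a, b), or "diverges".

(0, -2)

C is separable, so gradient descent decouples: a follows -∂C/∂a, b follows -∂C/∂b.
∂C/∂a = 6a(a + 3); at a=2 this is 60, so a decreases.
∂C/∂b = 3(b + 2)(b + 4); at b=-1 this is 9, so b decreases.
a converges to its nearest critical value 0 (a local min of the a-part); b converges to -2. The iterate converges to (0, -2).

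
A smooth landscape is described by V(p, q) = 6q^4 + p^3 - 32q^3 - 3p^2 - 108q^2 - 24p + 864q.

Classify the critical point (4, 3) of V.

The mixed partial ∂²V/∂p∂q is 0, so the Hessian at any point is diag(V_pp, V_qq) = diag(6(p - 1), 24(3q^2 - 8q - 9)).
At (4, 3): H = diag(18, -144).
The eigenvalues have opposite signs, so H is indefinite: a saddle point.

saddle point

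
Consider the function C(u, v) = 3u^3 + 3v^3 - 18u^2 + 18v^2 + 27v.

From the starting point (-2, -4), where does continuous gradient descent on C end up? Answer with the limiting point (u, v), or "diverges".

diverges

C is separable, so gradient descent decouples: u follows -∂C/∂u, v follows -∂C/∂v.
∂C/∂u = 9u(u - 4); at u=-2 this is 108, so u decreases.
∂C/∂v = 9(v + 1)(v + 3); at v=-4 this is 27, so v decreases.
The u-coordinate has no critical point in that direction and runs off to infinity.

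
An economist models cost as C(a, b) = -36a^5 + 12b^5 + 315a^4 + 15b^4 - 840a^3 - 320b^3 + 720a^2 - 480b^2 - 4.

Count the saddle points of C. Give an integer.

C separates as a function of a plus a function of b, so ∇C=0 decouples.
∂C/∂a = -180a(a - 4)(a - 2)(a - 1) = 0 at a ∈ {0, 1, 2, 4}; ∂C/∂b = 60b(b - 4)(b + 1)(b + 4) = 0 at b ∈ {-4, -1, 0, 4}.
The Hessian is diagonal: diag(C_aa, C_bb). Second derivatives: C_aa(0)=1440, C_aa(1)=-540, C_aa(2)=720, C_aa(4)=-4320; C_bb(-4)=-5760, C_bb(-1)=900, C_bb(0)=-960, C_bb(4)=9600.
Saddle points occur where the two diagonal entries have opposite signs: (0, -4), (0, 0), (1, -1), (1, 4), (2, -4), (2, 0), (4, -1), (4, 4). Count: 8.

8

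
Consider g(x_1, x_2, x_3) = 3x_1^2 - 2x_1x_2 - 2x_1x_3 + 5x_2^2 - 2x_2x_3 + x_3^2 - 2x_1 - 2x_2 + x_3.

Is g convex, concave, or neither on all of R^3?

convex

g is quadratic, so its Hessian is the constant matrix H = [[6, -2, -2], [-2, 10, -2], [-2, -2, 2]].
Leading principal minors: 6, 56, 32.
All positive ⇒ H ≻ 0 ⇒ convex.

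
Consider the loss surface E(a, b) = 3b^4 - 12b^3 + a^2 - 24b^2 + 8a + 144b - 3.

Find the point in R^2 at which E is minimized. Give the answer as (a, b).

E(a,b) separates as P(a) + Q(b) − 3, so its minimum is min P + min Q − 3.
P'(a) = 2a + 8 vanishes at a ∈ {-4}; Q'(b) = 12(b - 3)(b - 2)(b + 2) vanishes at b ∈ {-2, 2, 3}.
Local minima of P (where P''>0): P(-4)=-16. Local minima of Q: Q(-2)=-240, Q(3)=135.
So the global minimum of E is P(-4) + Q(-2) − 3 = -16 − 240 − 3 = -259, attained at (-4, -2).

(-4, -2)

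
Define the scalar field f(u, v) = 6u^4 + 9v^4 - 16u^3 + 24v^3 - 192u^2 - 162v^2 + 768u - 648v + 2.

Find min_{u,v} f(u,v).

f(u,v) separates as P(u) + Q(v) + 2, so its minimum is min P + min Q + 2.
P'(u) = 24(u - 4)(u - 2)(u + 4) vanishes at u ∈ {-4, 2, 4}; Q'(v) = 36(v - 3)(v + 2)(v + 3) vanishes at v ∈ {-3, -2, 3}.
Local minima of P (where P''>0): P(-4)=-3584, P(4)=512. Local minima of Q: Q(-3)=567, Q(3)=-2025.
So the global minimum of f is P(-4) + Q(3) + 2 = -3584 − 2025 + 2 = -5607, attained at (-4, 3).

-5607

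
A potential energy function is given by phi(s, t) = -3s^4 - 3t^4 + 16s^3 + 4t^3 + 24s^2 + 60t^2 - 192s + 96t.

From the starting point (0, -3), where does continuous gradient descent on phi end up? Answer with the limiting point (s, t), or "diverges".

phi is separable, so gradient descent decouples: s follows -∂phi/∂s, t follows -∂phi/∂t.
∂phi/∂s = -12(s - 4)(s - 2)(s + 2); at s=0 this is -192, so s increases.
∂phi/∂t = -12(t - 4)(t + 1)(t + 2); at t=-3 this is 168, so t decreases.
The t-coordinate has no critical point in that direction and runs off to infinity.

diverges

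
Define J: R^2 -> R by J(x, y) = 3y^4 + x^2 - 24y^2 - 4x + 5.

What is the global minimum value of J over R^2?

J(x,y) separates as P(x) + Q(y) + 5, so its minimum is min P + min Q + 5.
P'(x) = 2x - 4 vanishes at x ∈ {2}; Q'(y) = 12y(y - 2)(y + 2) vanishes at y ∈ {-2, 0, 2}.
Local minima of P (where P''>0): P(2)=-4. Local minima of Q: Q(-2)=-48, Q(2)=-48.
So the global minimum of J is P(2) + Q(-2) + 5 = -4 − 48 + 5 = -47, attained at (2, -2).

-47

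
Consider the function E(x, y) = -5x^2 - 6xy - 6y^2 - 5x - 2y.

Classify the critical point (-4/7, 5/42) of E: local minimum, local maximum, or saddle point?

local maximum

The Hessian of E is constant: H = [[-10, -6], [-6, -12]].
det(H) = (-10)·(-12) − (-6)² = 84.
det(H) > 0 and tr(H) = -22 < 0, so H is negative definite and the point is a local maximum.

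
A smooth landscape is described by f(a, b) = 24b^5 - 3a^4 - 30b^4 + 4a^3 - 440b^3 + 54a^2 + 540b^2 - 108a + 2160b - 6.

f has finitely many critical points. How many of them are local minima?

2

f separates as a function of a plus a function of b, so ∇f=0 decouples.
∂f/∂a = -12(a - 3)(a - 1)(a + 3) = 0 at a ∈ {-3, 1, 3}; ∂f/∂b = 120(b - 3)(b - 2)(b + 1)(b + 3) = 0 at b ∈ {-3, -1, 2, 3}.
The Hessian is diagonal: diag(f_aa, f_bb). Second derivatives: f_aa(-3)=-288, f_aa(1)=96, f_aa(3)=-144; f_bb(-3)=-7200, f_bb(-1)=2880, f_bb(2)=-1800, f_bb(3)=2880.
Local minima occur where both diagonal entries positive: (1, -1), (1, 3). Count: 2.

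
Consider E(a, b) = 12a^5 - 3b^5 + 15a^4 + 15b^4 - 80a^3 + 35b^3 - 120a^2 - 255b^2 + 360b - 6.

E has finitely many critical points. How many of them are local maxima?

E separates as a function of a plus a function of b, so ∇E=0 decouples.
∂E/∂a = 60a(a - 2)(a + 1)(a + 2) = 0 at a ∈ {-2, -1, 0, 2}; ∂E/∂b = -15(b - 4)(b - 2)(b - 1)(b + 3) = 0 at b ∈ {-3, 1, 2, 4}.
The Hessian is diagonal: diag(E_aa, E_bb). Second derivatives: E_aa(-2)=-480, E_aa(-1)=180, E_aa(0)=-240, E_aa(2)=1440; E_bb(-3)=2100, E_bb(1)=-180, E_bb(2)=150, E_bb(4)=-630.
Local maxima occur where both diagonal entries negative: (-2, 1), (-2, 4), (0, 1), (0, 4). Count: 4.

4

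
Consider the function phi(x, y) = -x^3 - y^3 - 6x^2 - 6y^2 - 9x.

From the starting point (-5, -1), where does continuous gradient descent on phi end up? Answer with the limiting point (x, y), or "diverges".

(-3, -4)

phi is separable, so gradient descent decouples: x follows -∂phi/∂x, y follows -∂phi/∂y.
∂phi/∂x = -3(x + 1)(x + 3); at x=-5 this is -24, so x increases.
∂phi/∂y = -3y(y + 4); at y=-1 this is 9, so y decreases.
x converges to its nearest critical value -3 (a local min of the x-part); y converges to -4. The iterate converges to (-3, -4).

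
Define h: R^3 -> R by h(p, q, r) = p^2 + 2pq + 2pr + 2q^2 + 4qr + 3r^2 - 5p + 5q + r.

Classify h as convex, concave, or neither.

h is quadratic, so its Hessian is the constant matrix H = [[2, 2, 2], [2, 4, 4], [2, 4, 6]].
Leading principal minors: 2, 4, 8.
All positive ⇒ H ≻ 0 ⇒ convex.

convex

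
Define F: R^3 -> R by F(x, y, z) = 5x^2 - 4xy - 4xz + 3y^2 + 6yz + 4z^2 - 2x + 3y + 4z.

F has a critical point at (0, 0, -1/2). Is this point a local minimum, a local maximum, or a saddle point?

local minimum

The Hessian is constant: H = [[10, -4, -4], [-4, 6, 6], [-4, 6, 8]].
Leading principal minors: Δ₁ = 10, Δ₂ = 44, Δ₃ = 88.
All leading minors are positive, so H is positive definite: a local minimum.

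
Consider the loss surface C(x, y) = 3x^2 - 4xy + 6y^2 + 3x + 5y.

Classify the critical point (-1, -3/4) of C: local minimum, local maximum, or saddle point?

local minimum

The Hessian of C is constant: H = [[6, -4], [-4, 12]].
det(H) = 6·12 − (-4)² = 56.
det(H) > 0 and tr(H) = 18 > 0, so H is positive definite and the point is a local minimum.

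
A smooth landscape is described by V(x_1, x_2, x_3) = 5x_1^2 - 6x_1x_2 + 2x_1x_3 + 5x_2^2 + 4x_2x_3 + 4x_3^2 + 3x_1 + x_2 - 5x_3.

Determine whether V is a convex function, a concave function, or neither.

convex

V is quadratic, so its Hessian is the constant matrix H = [[10, -6, 2], [-6, 10, 4], [2, 4, 8]].
Leading principal minors: 10, 64, 216.
All positive ⇒ H ≻ 0 ⇒ convex.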